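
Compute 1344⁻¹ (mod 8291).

2301

8291 = 6*1344 + 227
1344 = 5*227 + 209
227 = 1*209 + 18
209 = 11*18 + 11
18 = 1*11 + 7
11 = 1*7 + 4
7 = 1*4 + 3
4 = 1*3 + 1
3 = 3*1 + 0
gcd(1344, 8291) = 1, so the inverse exists.
Back-substitute for 1:
1 = 1*4 − 1*3
  = −1*7 + 2*4
  = 2*11 − 3*7
  = −3*18 + 5*11
  = 5*209 − 58*18
  = −58*227 + 63*209
  = 63*1344 − 373*227
  = −373*8291 + 2301*1344
So 1344⁻¹ ≡ 2301 (mod 8291).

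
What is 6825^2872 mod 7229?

Using repeated squaring:
2872 in binary is 101100111000, i.e. 2872 = 2048 + 512 + 256 + 32 + 16 + 8.
6825^1 ≡ 6825 (mod 7229)
6825^2 ≡ 6825^2 = 46580625 ≡ 4178 (mod 7229)
6825^4 ≡ 4178^2 = 17455684 ≡ 4878 (mod 7229)
6825^8 ≡ 4878^2 = 23794884 ≡ 4245 (mod 7229)
6825^16 ≡ 4245^2 = 18020025 ≡ 5357 (mod 7229)
6825^32 ≡ 5357^2 = 28697449 ≡ 5548 (mod 7229)
6825^64 ≡ 5548^2 = 30780304 ≡ 6451 (mod 7229)
6825^128 ≡ 6451^2 = 41615401 ≡ 5277 (mod 7229)
6825^256 ≡ 5277^2 = 27846729 ≡ 621 (mod 7229)
6825^512 ≡ 621^2 = 385641 ≡ 2504 (mod 7229)
6825^1024 ≡ 2504^2 = 6270016 ≡ 2473 (mod 7229)
6825^2048 ≡ 2473^2 = 6115729 ≡ 7224 (mod 7229)
6825^2872 = 6825^2048 × 6825^512 × 6825^256 × 6825^32 × 6825^16 × 6825^8 ≡ 7224 × 2504 × 621 × 5548 × 5357 × 4245 (mod 7229).
Accumulate the product:
7224 × 2504 = 18088896 ≡ 1938
1938 × 621 = 1203498 ≡ 3484
3484 × 5548 = 19329232 ≡ 6115
6115 × 5357 = 32758055 ≡ 3456
3456 × 4245 = 14670720 ≡ 3079

3079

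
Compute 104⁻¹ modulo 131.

131 = 1·104 + 27
104 = 3·27 + 23
27 = 1·23 + 4
23 = 5·4 + 3
4 = 1·3 + 1
3 = 3·1 + 0
gcd(104, 131) = 1, so the inverse exists.
Back-substitute for 1:
1 = 1·4 − 1·3
  = −1·23 + 6·4
  = 6·27 − 7·23
  = −7·104 + 27·27
  = 27·131 − 34·104
So 104⁻¹ ≡ −34 ≡ 97 (mod 131).

97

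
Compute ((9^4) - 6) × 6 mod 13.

5

(9)^4 ≡ 9 (mod 13)
9 - 6 = 3
3 × 6 = 18 ≡ 5 (mod 13)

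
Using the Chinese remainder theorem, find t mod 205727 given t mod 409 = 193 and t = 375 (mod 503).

409⁻¹ mod 503: 409*305 ≡ 1 (mod 503), so 409⁻¹ ≡ 305.
t = 193 + 409*((375 − 193)*305 mod 503) = 193 + 409*180 = 73813.

73813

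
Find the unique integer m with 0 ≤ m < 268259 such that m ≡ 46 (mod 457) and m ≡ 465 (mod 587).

457⁻¹ mod 587: 457·149 ≡ 1 (mod 587), so 457⁻¹ ≡ 149.
m = 46 + 457·((465 − 46)·149 mod 587) = 46 + 457·209 = 95559.
Check: 95559 mod 457 = 46, 95559 mod 587 = 465. ✓

95559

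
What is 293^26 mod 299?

192

Using repeated squaring:
293^1 ≡ 293 (mod 299)
293^2 ≡ 293^2 = 85849 ≡ 36 (mod 299)
293^4 ≡ 36^2 = 1296 ≡ 100 (mod 299)
293^8 ≡ 100^2 = 10000 ≡ 133 (mod 299)
293^16 ≡ 133^2 = 17689 ≡ 48 (mod 299)
293^26 = 293^16 × 293^8 × 293^2 ≡ 48 × 133 × 36 (mod 299).
Accumulate the product:
48 × 133 = 6384 ≡ 105
105 × 36 = 3780 ≡ 192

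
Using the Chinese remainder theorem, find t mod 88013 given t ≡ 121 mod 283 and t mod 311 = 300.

283⁻¹ mod 311: 283*211 ≡ 1 (mod 311), so 283⁻¹ ≡ 211.
t = 121 + 283*((300 − 121)*211 mod 311) = 121 + 283*138 = 39175.
Check: 39175 mod 283 = 121, 39175 mod 311 = 300. ✓

39175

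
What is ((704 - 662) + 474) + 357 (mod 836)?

704 - 662 = 42
42 + 474 = 516
516 + 357 = 873 ≡ 37 (mod 836)

37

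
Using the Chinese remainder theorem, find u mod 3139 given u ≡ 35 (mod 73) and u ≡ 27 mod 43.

2736

73⁻¹ mod 43: 73·33 ≡ 1 (mod 43), so 73⁻¹ ≡ 33.
u = 35 + 73·((27 − 35)·33 mod 43) = 35 + 73·37 = 2736.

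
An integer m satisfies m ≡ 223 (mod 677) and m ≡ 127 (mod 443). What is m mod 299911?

677⁻¹ mod 443: 677·195 ≡ 1 (mod 443), so 677⁻¹ ≡ 195.
m = 223 + 677·((127 − 223)·195 mod 443) = 223 + 677·329 = 222956.

222956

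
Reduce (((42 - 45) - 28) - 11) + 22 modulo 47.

42 - 45 = -3 ≡ 44 (mod 47)
44 - 28 = 16
16 - 11 = 5
5 + 22 = 27

27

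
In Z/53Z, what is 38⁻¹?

7

Apply the Euclidean algorithm and back-substitute:
53 = 1×38 + 15
38 = 2×15 + 8
15 = 1×8 + 7
8 = 1×7 + 1
7 = 7×1 + 0
gcd(38, 53) = 1, so the inverse exists.
Back-substitute for 1:
1 = 1×8 − 1×7
  = −1×15 + 2×8
  = 2×38 − 5×15
  = −5×53 + 7×38
So 38⁻¹ ≡ 7 (mod 53).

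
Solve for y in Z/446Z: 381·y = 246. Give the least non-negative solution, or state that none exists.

gcd(381, 446) = 1, so a unique solution mod 446 exists.
381⁻¹ ≡ 247 (mod 446).
y ≡ 247·246 ≡ 106 (mod 446).

106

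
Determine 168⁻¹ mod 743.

429

Run the extended Euclidean algorithm:
743 = 4×168 + 71
168 = 2×71 + 26
71 = 2×26 + 19
26 = 1×19 + 7
19 = 2×7 + 5
7 = 1×5 + 2
5 = 2×2 + 1
2 = 2×1 + 0
gcd(168, 743) = 1, so the inverse exists.
Bézout: 1 = 71×743 − 314×168.
So 168⁻¹ ≡ −314 ≡ 429 (mod 743).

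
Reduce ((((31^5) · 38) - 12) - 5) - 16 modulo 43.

(31)^5 ≡ 9 (mod 43)
9 · 38 = 342 ≡ 41 (mod 43)
41 - 12 = 29
29 - 5 = 24
24 - 16 = 8

8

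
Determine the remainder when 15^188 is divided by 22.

9

By square-and-multiply:
188 in binary is 10111100, i.e. 188 = 128 + 32 + 16 + 8 + 4.
15^1 ≡ 15 (mod 22)
15^2 ≡ 15^2 = 225 ≡ 5 (mod 22)
15^4 ≡ 5^2 = 25 ≡ 3 (mod 22)
15^8 ≡ 3^2 = 9 (mod 22)
15^16 ≡ 9^2 = 81 ≡ 15 (mod 22)
15^32 ≡ 15^2 = 225 ≡ 5 (mod 22)
15^64 ≡ 5^2 = 25 ≡ 3 (mod 22)
15^128 ≡ 3^2 = 9 (mod 22)
15^188 = 15^128 · 15^32 · 15^16 · 15^8 · 15^4 ≡ 9 · 5 · 15 · 9 · 3 (mod 22).
Accumulate the product:
9 · 5 = 45 ≡ 1
1 · 15 = 15
15 · 9 = 135 ≡ 3
3 · 3 = 9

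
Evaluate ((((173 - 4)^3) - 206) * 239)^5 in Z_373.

173 - 4 = 169
(169)^3 ≡ 189 (mod 373)
189 - 206 = -17 ≡ 356 (mod 373)
356 * 239 = 85084 ≡ 40 (mod 373)
(40)^5 ≡ 310 (mod 373)

310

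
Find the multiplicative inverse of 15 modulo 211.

197

211 = 14*15 + 1
15 = 15*1 + 0
gcd(15, 211) = 1, so the inverse exists.
Back-substitute for 1:
1 = 1*211 − 14*15
So 15⁻¹ ≡ −14 ≡ 197 (mod 211).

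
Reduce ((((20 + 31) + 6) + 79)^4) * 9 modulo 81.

9

20 + 31 = 51
51 + 6 = 57
57 + 79 = 136 ≡ 55 (mod 81)
(55)^4 ≡ 55 (mod 81)
55 * 9 = 495 ≡ 9 (mod 81)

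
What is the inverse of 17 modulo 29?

By the extended Euclidean algorithm:
29 = 1*17 + 12
17 = 1*12 + 5
12 = 2*5 + 2
5 = 2*2 + 1
2 = 2*1 + 0
gcd(17, 29) = 1, so the inverse exists.
Bézout: 1 = −7*29 + 12*17.
So 17⁻¹ ≡ 12 (mod 29).

12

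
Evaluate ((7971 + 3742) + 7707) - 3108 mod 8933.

7379

7971 + 3742 = 11713 ≡ 2780 (mod 8933)
2780 + 7707 = 10487 ≡ 1554 (mod 8933)
1554 - 3108 = -1554 ≡ 7379 (mod 8933)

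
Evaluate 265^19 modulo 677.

By square-and-multiply:
19 in binary is 10011, i.e. 19 = 16 + 2 + 1.
265^1 ≡ 265 (mod 677)
265^2 ≡ 265^2 = 70225 ≡ 494 (mod 677)
265^4 ≡ 494^2 = 244036 ≡ 316 (mod 677)
265^8 ≡ 316^2 = 99856 ≡ 337 (mod 677)
265^16 ≡ 337^2 = 113569 ≡ 510 (mod 677)
265^19 = 265^16 * 265^2 * 265^1 ≡ 510 * 494 * 265 (mod 677).
Accumulate the product:
510 * 494 = 251940 ≡ 96
96 * 265 = 25440 ≡ 391

391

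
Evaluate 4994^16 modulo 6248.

By square-and-multiply:
4994^1 ≡ 4994 (mod 6248)
4994^2 ≡ 4994^2 = 24940036 ≡ 4268 (mod 6248)
4994^4 ≡ 4268^2 = 18215824 ≡ 2904 (mod 6248)
4994^8 ≡ 2904^2 = 8433216 ≡ 4664 (mod 6248)
4994^16 ≡ 4664^2 = 21752896 ≡ 3608 (mod 6248)
So 4994^16 ≡ 3608 (mod 6248).

3608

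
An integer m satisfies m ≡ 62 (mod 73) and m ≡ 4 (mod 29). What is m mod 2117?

73⁻¹ mod 29: 73·2 ≡ 1 (mod 29), so 73⁻¹ ≡ 2.
m = 62 + 73·((4 − 62)·2 mod 29) = 62 + 73·0 = 62.

62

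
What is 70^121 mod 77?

70

Using repeated squaring:
121 in binary is 1111001, i.e. 121 = 64 + 32 + 16 + 8 + 1.
70^1 ≡ 70 (mod 77)
70^2 ≡ 70^2 = 4900 ≡ 49 (mod 77)
70^4 ≡ 49^2 = 2401 ≡ 14 (mod 77)
70^8 ≡ 14^2 = 196 ≡ 42 (mod 77)
70^16 ≡ 42^2 = 1764 ≡ 70 (mod 77)
70^32 ≡ 70^2 = 4900 ≡ 49 (mod 77)
70^64 ≡ 49^2 = 2401 ≡ 14 (mod 77)
70^121 = 70^64 · 70^32 · 70^16 · 70^8 · 70^1 ≡ 14 · 49 · 70 · 42 · 70 (mod 77).
Accumulate the product:
14 · 49 = 686 ≡ 70
70 · 70 = 4900 ≡ 49
49 · 42 = 2058 ≡ 56
56 · 70 = 3920 ≡ 70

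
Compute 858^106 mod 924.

396

Compute successive squares:
106 in binary is 1101010, i.e. 106 = 64 + 32 + 8 + 2.
858^1 ≡ 858 (mod 924)
858^2 ≡ 858^2 = 736164 ≡ 660 (mod 924)
858^4 ≡ 660^2 = 435600 ≡ 396 (mod 924)
858^8 ≡ 396^2 = 156816 ≡ 660 (mod 924)
858^16 ≡ 660^2 = 435600 ≡ 396 (mod 924)
858^32 ≡ 396^2 = 156816 ≡ 660 (mod 924)
858^64 ≡ 660^2 = 435600 ≡ 396 (mod 924)
858^106 = 858^64 * 858^32 * 858^8 * 858^2 ≡ 396 * 660 * 660 * 660 (mod 924).
Accumulate the product:
396 * 660 = 261360 ≡ 792
792 * 660 = 522720 ≡ 660
660 * 660 = 435600 ≡ 396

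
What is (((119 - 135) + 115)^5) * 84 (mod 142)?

10

119 - 135 = -16 ≡ 126 (mod 142)
126 + 115 = 241 ≡ 99 (mod 142)
(99)^5 ≡ 39 (mod 142)
39 * 84 = 3276 ≡ 10 (mod 142)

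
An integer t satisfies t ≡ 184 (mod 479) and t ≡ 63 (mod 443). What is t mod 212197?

63412

479⁻¹ mod 443: 479*160 ≡ 1 (mod 443), so 479⁻¹ ≡ 160.
t = 184 + 479*((63 − 184)*160 mod 443) = 184 + 479*132 = 63412.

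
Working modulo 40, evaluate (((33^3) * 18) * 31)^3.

16

(33)^3 ≡ 17 (mod 40)
17 * 18 = 306 ≡ 26 (mod 40)
26 * 31 = 806 ≡ 6 (mod 40)
(6)^3 ≡ 16 (mod 40)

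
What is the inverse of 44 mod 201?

32

201 = 4*44 + 25
44 = 1*25 + 19
25 = 1*19 + 6
19 = 3*6 + 1
6 = 6*1 + 0
gcd(44, 201) = 1, so the inverse exists.
Bézout: 1 = −7*201 + 32*44.
So 44⁻¹ ≡ 32 (mod 201).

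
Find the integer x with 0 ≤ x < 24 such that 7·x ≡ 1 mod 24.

7

By the extended Euclidean algorithm:
24 = 3*7 + 3
7 = 2*3 + 1
3 = 3*1 + 0
gcd(7, 24) = 1, so the inverse exists.
Back-substitute for 1:
1 = 1*7 − 2*3
  = −2*24 + 7*7
So 7⁻¹ ≡ 7 (mod 24).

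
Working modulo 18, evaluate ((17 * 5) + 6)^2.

17 * 5 = 85 ≡ 13 (mod 18)
13 + 6 = 19 ≡ 1 (mod 18)
(1)^2 ≡ 1 (mod 18)

1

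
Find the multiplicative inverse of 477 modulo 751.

74

751 = 1×477 + 274
477 = 1×274 + 203
274 = 1×203 + 71
203 = 2×71 + 61
71 = 1×61 + 10
61 = 6×10 + 1
10 = 10×1 + 0
gcd(477, 751) = 1, so the inverse exists.
Back-substitute for 1:
1 = 1×61 − 6×10
  = −6×71 + 7×61
  = 7×203 − 20×71
  = −20×274 + 27×203
  = 27×477 − 47×274
  = −47×751 + 74×477
So 477⁻¹ ≡ 74 (mod 751).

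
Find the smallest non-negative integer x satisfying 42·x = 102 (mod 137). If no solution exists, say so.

gcd(42, 137) = 1, so a unique solution mod 137 exists.
42⁻¹ ≡ 62 (mod 137).
x ≡ 62·102 ≡ 22 (mod 137).

22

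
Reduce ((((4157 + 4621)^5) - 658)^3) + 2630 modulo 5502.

2098

4157 + 4621 = 8778 ≡ 3276 (mod 5502)
(3276)^5 ≡ 3276 (mod 5502)
3276 - 658 = 2618
(2618)^3 ≡ 4970 (mod 5502)
4970 + 2630 = 7600 ≡ 2098 (mod 5502)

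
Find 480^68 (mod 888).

408

Using repeated squaring:
68 in binary is 1000100, i.e. 68 = 64 + 4.
480^1 ≡ 480 (mod 888)
480^2 ≡ 480^2 = 230400 ≡ 408 (mod 888)
480^4 ≡ 408^2 = 166464 ≡ 408 (mod 888)
480^8 ≡ 408^2 = 166464 ≡ 408 (mod 888)
480^16 ≡ 408^2 = 166464 ≡ 408 (mod 888)
480^32 ≡ 408^2 = 166464 ≡ 408 (mod 888)
480^64 ≡ 408^2 = 166464 ≡ 408 (mod 888)
480^68 = 480^64 * 480^4 ≡ 408 * 408 (mod 888).
408 * 408 = 166464 ≡ 408 (mod 888).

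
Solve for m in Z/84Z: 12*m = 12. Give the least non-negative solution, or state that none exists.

gcd(12, 84) = 12, and 12 | 12, so solutions exist.
Divide through by 12: 1*m ≡ 1 (mod 7).
1⁻¹ ≡ 1 (mod 7).
m ≡ 1*1 ≡ 1 (mod 7).
The smallest non-negative solution is m = 1.

1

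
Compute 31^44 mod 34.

21

44 in binary is 101100, i.e. 44 = 32 + 8 + 4.
31^1 ≡ 31 (mod 34)
31^2 ≡ 31^2 = 961 ≡ 9 (mod 34)
31^4 ≡ 9^2 = 81 ≡ 13 (mod 34)
31^8 ≡ 13^2 = 169 ≡ 33 (mod 34)
31^16 ≡ 33^2 = 1089 ≡ 1 (mod 34)
31^32 ≡ 1^2 = 1 (mod 34)
31^44 = 31^32 * 31^8 * 31^4 ≡ 1 * 33 * 13 (mod 34).
Accumulate the product:
1 * 33 = 33
33 * 13 = 429 ≡ 21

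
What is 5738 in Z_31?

5738 = 185·31 + 3, so 5738 ≡ 3 (mod 31).

3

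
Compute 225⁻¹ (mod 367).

Run the extended Euclidean algorithm:
367 = 1·225 + 142
225 = 1·142 + 83
142 = 1·83 + 59
83 = 1·59 + 24
59 = 2·24 + 11
24 = 2·11 + 2
11 = 5·2 + 1
2 = 2·1 + 0
gcd(225, 367) = 1, so the inverse exists.
Bézout: 1 = 103·367 − 168·225.
So 225⁻¹ ≡ −168 ≡ 199 (mod 367).

199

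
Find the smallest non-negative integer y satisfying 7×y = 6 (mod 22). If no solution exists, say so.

4

gcd(7, 22) = 1, so a unique solution mod 22 exists.
7⁻¹ ≡ 19 (mod 22).
y ≡ 19×6 ≡ 4 (mod 22).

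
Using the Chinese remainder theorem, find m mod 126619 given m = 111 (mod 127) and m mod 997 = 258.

127⁻¹ mod 997: 127*840 ≡ 1 (mod 997), so 127⁻¹ ≡ 840.
m = 111 + 127*((258 − 111)*840 mod 997) = 111 + 127*849 = 107934.

107934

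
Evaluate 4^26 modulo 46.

26 in binary is 11010, i.e. 26 = 16 + 8 + 2.
4^1 ≡ 4 (mod 46)
4^2 ≡ 4^2 = 16 (mod 46)
4^4 ≡ 16^2 = 256 ≡ 26 (mod 46)
4^8 ≡ 26^2 = 676 ≡ 32 (mod 46)
4^16 ≡ 32^2 = 1024 ≡ 12 (mod 46)
4^26 = 4^16 × 4^8 × 4^2 ≡ 12 × 32 × 16 (mod 46).
Accumulate the product:
12 × 32 = 384 ≡ 16
16 × 16 = 256 ≡ 26

26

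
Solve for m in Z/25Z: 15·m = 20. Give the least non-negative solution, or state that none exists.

gcd(15, 25) = 5, and 5 | 20, so solutions exist.
Divide through by 5: 3·m ≡ 4 (mod 5).
3⁻¹ ≡ 2 (mod 5).
m ≡ 2·4 ≡ 3 (mod 5).
The smallest non-negative solution is m = 3.

3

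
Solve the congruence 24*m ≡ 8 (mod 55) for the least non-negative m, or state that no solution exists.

37

gcd(24, 55) = 1, so a unique solution mod 55 exists.
24⁻¹ ≡ 39 (mod 55).
m ≡ 39*8 ≡ 37 (mod 55).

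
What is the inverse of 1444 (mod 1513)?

1206

Run the extended Euclidean algorithm:
1513 = 1·1444 + 69
1444 = 20·69 + 64
69 = 1·64 + 5
64 = 12·5 + 4
5 = 1·4 + 1
4 = 4·1 + 0
gcd(1444, 1513) = 1, so the inverse exists.
Back-substitute for 1:
1 = 1·5 − 1·4
  = −1·64 + 13·5
  = 13·69 − 14·64
  = −14·1444 + 293·69
  = 293·1513 − 307·1444
So 1444⁻¹ ≡ −307 ≡ 1206 (mod 1513).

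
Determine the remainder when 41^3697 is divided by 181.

Using repeated squaring:
3697 in binary is 111001110001, i.e. 3697 = 2048 + 1024 + 512 + 64 + 32 + 16 + 1.
41^1 ≡ 41 (mod 181)
41^2 ≡ 41^2 = 1681 ≡ 52 (mod 181)
41^4 ≡ 52^2 = 2704 ≡ 170 (mod 181)
41^8 ≡ 170^2 = 28900 ≡ 121 (mod 181)
41^16 ≡ 121^2 = 14641 ≡ 161 (mod 181)
41^32 ≡ 161^2 = 25921 ≡ 38 (mod 181)
41^64 ≡ 38^2 = 1444 ≡ 177 (mod 181)
41^128 ≡ 177^2 = 31329 ≡ 16 (mod 181)
41^256 ≡ 16^2 = 256 ≡ 75 (mod 181)
41^512 ≡ 75^2 = 5625 ≡ 14 (mod 181)
41^1024 ≡ 14^2 = 196 ≡ 15 (mod 181)
41^2048 ≡ 15^2 = 225 ≡ 44 (mod 181)
41^3697 = 41^2048 × 41^1024 × 41^512 × 41^64 × 41^32 × 41^16 × 41^1 ≡ 44 × 15 × 14 × 177 × 38 × 161 × 41 (mod 181).
Accumulate the product:
44 × 15 = 660 ≡ 117
117 × 14 = 1638 ≡ 9
9 × 177 = 1593 ≡ 145
145 × 38 = 5510 ≡ 80
80 × 161 = 12880 ≡ 29
29 × 41 = 1189 ≡ 103

103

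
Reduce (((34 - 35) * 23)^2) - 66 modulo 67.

34 - 35 = -1 ≡ 66 (mod 67)
66 * 23 = 1518 ≡ 44 (mod 67)
(44)^2 ≡ 60 (mod 67)
60 - 66 = -6 ≡ 61 (mod 67)

61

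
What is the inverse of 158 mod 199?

165

199 = 1·158 + 41
158 = 3·41 + 35
41 = 1·35 + 6
35 = 5·6 + 5
6 = 1·5 + 1
5 = 5·1 + 0
gcd(158, 199) = 1, so the inverse exists.
Bézout: 1 = 27·199 − 34·158.
So 158⁻¹ ≡ −34 ≡ 165 (mod 199).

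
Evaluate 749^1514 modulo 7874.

1947

1514 in binary is 10111101010, i.e. 1514 = 1024 + 256 + 128 + 64 + 32 + 8 + 2.
749^1 ≡ 749 (mod 7874)
749^2 ≡ 749^2 = 561001 ≡ 1947 (mod 7874)
749^4 ≡ 1947^2 = 3790809 ≡ 3415 (mod 7874)
749^8 ≡ 3415^2 = 11662225 ≡ 831 (mod 7874)
749^16 ≡ 831^2 = 690561 ≡ 5523 (mod 7874)
749^32 ≡ 5523^2 = 30503529 ≡ 7527 (mod 7874)
749^64 ≡ 7527^2 = 56655729 ≡ 2299 (mod 7874)
749^128 ≡ 2299^2 = 5285401 ≡ 1947 (mod 7874)
749^256 ≡ 1947^2 = 3790809 ≡ 3415 (mod 7874)
749^512 ≡ 3415^2 = 11662225 ≡ 831 (mod 7874)
749^1024 ≡ 831^2 = 690561 ≡ 5523 (mod 7874)
749^1514 = 749^1024 × 749^256 × 749^128 × 749^64 × 749^32 × 749^8 × 749^2 ≡ 5523 × 3415 × 1947 × 2299 × 7527 × 831 × 1947 (mod 7874).
Accumulate the product:
5523 × 3415 = 18861045 ≡ 2815
2815 × 1947 = 5480805 ≡ 501
501 × 2299 = 1151799 ≡ 2195
2195 × 7527 = 16521765 ≡ 2113
2113 × 831 = 1755903 ≡ 1
1 × 1947 = 1947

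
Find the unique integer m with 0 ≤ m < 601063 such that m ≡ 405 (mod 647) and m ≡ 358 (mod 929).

647⁻¹ mod 929: 647·56 ≡ 1 (mod 929), so 647⁻¹ ≡ 56.
m = 405 + 647·((358 − 405)·56 mod 929) = 405 + 647·155 = 100690.

100690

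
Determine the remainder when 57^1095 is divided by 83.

Compute successive squares:
1095 in binary is 10001000111, i.e. 1095 = 1024 + 64 + 4 + 2 + 1.
57^1 ≡ 57 (mod 83)
57^2 ≡ 57^2 = 3249 ≡ 12 (mod 83)
57^4 ≡ 12^2 = 144 ≡ 61 (mod 83)
57^8 ≡ 61^2 = 3721 ≡ 69 (mod 83)
57^16 ≡ 69^2 = 4761 ≡ 30 (mod 83)
57^32 ≡ 30^2 = 900 ≡ 70 (mod 83)
57^64 ≡ 70^2 = 4900 ≡ 3 (mod 83)
57^128 ≡ 3^2 = 9 (mod 83)
57^256 ≡ 9^2 = 81 (mod 83)
57^512 ≡ 81^2 = 6561 ≡ 4 (mod 83)
57^1024 ≡ 4^2 = 16 (mod 83)
57^1095 = 57^1024 · 57^64 · 57^4 · 57^2 · 57^1 ≡ 16 · 3 · 61 · 12 · 57 (mod 83).
Accumulate the product:
16 · 3 = 48
48 · 61 = 2928 ≡ 23
23 · 12 = 276 ≡ 27
27 · 57 = 1539 ≡ 45

45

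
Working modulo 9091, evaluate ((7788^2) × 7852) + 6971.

(7788)^2 ≡ 6883 (mod 9091)
6883 × 7852 = 54045316 ≡ 8412 (mod 9091)
8412 + 6971 = 15383 ≡ 6292 (mod 9091)

6292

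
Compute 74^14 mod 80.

Compute successive squares:
14 in binary is 1110, i.e. 14 = 8 + 4 + 2.
74^1 ≡ 74 (mod 80)
74^2 ≡ 74^2 = 5476 ≡ 36 (mod 80)
74^4 ≡ 36^2 = 1296 ≡ 16 (mod 80)
74^8 ≡ 16^2 = 256 ≡ 16 (mod 80)
74^14 = 74^8 × 74^4 × 74^2 ≡ 16 × 16 × 36 (mod 80).
Accumulate the product:
16 × 16 = 256 ≡ 16
16 × 36 = 576 ≡ 16

16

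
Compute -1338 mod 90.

12

-1338 = -15×90 + 12, so -1338 ≡ 12 (mod 90).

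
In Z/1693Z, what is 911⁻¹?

210

1693 = 1*911 + 782
911 = 1*782 + 129
782 = 6*129 + 8
129 = 16*8 + 1
8 = 8*1 + 0
gcd(911, 1693) = 1, so the inverse exists.
Bézout: 1 = −113*1693 + 210*911.
So 911⁻¹ ≡ 210 (mod 1693).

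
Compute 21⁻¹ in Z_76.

Run the extended Euclidean algorithm:
76 = 3*21 + 13
21 = 1*13 + 8
13 = 1*8 + 5
8 = 1*5 + 3
5 = 1*3 + 2
3 = 1*2 + 1
2 = 2*1 + 0
gcd(21, 76) = 1, so the inverse exists.
Bézout: 1 = −8*76 + 29*21.
So 21⁻¹ ≡ 29 (mod 76).

29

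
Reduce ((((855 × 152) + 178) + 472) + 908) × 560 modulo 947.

855 × 152 = 129960 ≡ 221 (mod 947)
221 + 178 = 399
399 + 472 = 871
871 + 908 = 1779 ≡ 832 (mod 947)
832 × 560 = 465920 ≡ 943 (mod 947)

943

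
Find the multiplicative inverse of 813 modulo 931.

Apply the Euclidean algorithm and back-substitute:
931 = 1·813 + 118
813 = 6·118 + 105
118 = 1·105 + 13
105 = 8·13 + 1
13 = 13·1 + 0
gcd(813, 931) = 1, so the inverse exists.
Bézout: 1 = −62·931 + 71·813.
So 813⁻¹ ≡ 71 (mod 931).

71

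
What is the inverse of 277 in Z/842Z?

459

842 = 3·277 + 11
277 = 25·11 + 2
11 = 5·2 + 1
2 = 2·1 + 0
gcd(277, 842) = 1, so the inverse exists.
Bézout: 1 = 126·842 − 383·277.
So 277⁻¹ ≡ −383 ≡ 459 (mod 842).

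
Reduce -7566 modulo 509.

-7566 = -15·509 + 69, so -7566 ≡ 69 (mod 509).

69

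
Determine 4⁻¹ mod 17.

13

Apply the Euclidean algorithm and back-substitute:
17 = 4*4 + 1
4 = 4*1 + 0
gcd(4, 17) = 1, so the inverse exists.
Bézout: 1 = 1*17 − 4*4.
So 4⁻¹ ≡ −4 ≡ 13 (mod 17).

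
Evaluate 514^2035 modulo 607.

355

By square-and-multiply:
514^1 ≡ 514 (mod 607)
514^2 ≡ 514^2 = 264196 ≡ 151 (mod 607)
514^4 ≡ 151^2 = 22801 ≡ 342 (mod 607)
514^8 ≡ 342^2 = 116964 ≡ 420 (mod 607)
514^16 ≡ 420^2 = 176400 ≡ 370 (mod 607)
514^32 ≡ 370^2 = 136900 ≡ 325 (mod 607)
514^64 ≡ 325^2 = 105625 ≡ 7 (mod 607)
514^128 ≡ 7^2 = 49 (mod 607)
514^256 ≡ 49^2 = 2401 ≡ 580 (mod 607)
514^512 ≡ 580^2 = 336400 ≡ 122 (mod 607)
514^1024 ≡ 122^2 = 14884 ≡ 316 (mod 607)
514^2035 = 514^1024 * 514^512 * 514^256 * 514^128 * 514^64 * 514^32 * 514^16 * 514^2 * 514^1 ≡ 316 * 122 * 580 * 49 * 7 * 325 * 370 * 151 * 514 (mod 607).
Accumulate the product:
316 * 122 = 38552 ≡ 311
311 * 580 = 180380 ≡ 101
101 * 49 = 4949 ≡ 93
93 * 7 = 651 ≡ 44
44 * 325 = 14300 ≡ 339
339 * 370 = 125430 ≡ 388
388 * 151 = 58588 ≡ 316
316 * 514 = 162424 ≡ 355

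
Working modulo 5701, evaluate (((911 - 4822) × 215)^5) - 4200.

911 - 4822 = -3911 ≡ 1790 (mod 5701)
1790 × 215 = 384850 ≡ 2883 (mod 5701)
(2883)^5 ≡ 4107 (mod 5701)
4107 - 4200 = -93 ≡ 5608 (mod 5701)

5608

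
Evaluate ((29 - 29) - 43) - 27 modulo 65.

60

29 - 29 = 0
0 - 43 = -43 ≡ 22 (mod 65)
22 - 27 = -5 ≡ 60 (mod 65)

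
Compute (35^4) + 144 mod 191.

(35)^4 ≡ 129 (mod 191)
129 + 144 = 273 ≡ 82 (mod 191)

82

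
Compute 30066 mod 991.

336

30066 = 30*991 + 336, so 30066 ≡ 336 (mod 991).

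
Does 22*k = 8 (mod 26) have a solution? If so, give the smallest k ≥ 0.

gcd(22, 26) = 2, and 2 | 8, so solutions exist.
Divide through by 2: 11*k mod 13 = 4.
11⁻¹ ≡ 6 (mod 13).
k ≡ 6*4 ≡ 11 (mod 13).
The smallest non-negative solution is k = 11.

11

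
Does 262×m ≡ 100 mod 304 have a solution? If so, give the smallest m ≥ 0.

gcd(262, 304) = 2, and 2 | 100, so solutions exist.
Divide through by 2: 131×m mod 152 = 50.
131⁻¹ ≡ 123 (mod 152).
m ≡ 123×50 ≡ 70 (mod 152).
The smallest non-negative solution is m = 70.

70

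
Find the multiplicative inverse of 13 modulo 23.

16

23 = 1·13 + 10
13 = 1·10 + 3
10 = 3·3 + 1
3 = 3·1 + 0
gcd(13, 23) = 1, so the inverse exists.
Bézout: 1 = 4·23 − 7·13.
So 13⁻¹ ≡ −7 ≡ 16 (mod 23).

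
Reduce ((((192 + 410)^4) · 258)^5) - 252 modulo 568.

192 + 410 = 602 ≡ 34 (mod 568)
(34)^4 ≡ 400 (mod 568)
400 · 258 = 103200 ≡ 392 (mod 568)
(392)^5 ≡ 32 (mod 568)
32 - 252 = -220 ≡ 348 (mod 568)

348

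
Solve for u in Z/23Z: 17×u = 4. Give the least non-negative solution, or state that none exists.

7

gcd(17, 23) = 1, so a unique solution mod 23 exists.
17⁻¹ ≡ 19 (mod 23).
u ≡ 19×4 ≡ 7 (mod 23).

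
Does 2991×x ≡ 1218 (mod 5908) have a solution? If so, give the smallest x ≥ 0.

gcd(2991, 5908) = 1, so a unique solution mod 5908 exists.
2991⁻¹ ≡ 2475 (mod 5908).
x ≡ 2475×1218 ≡ 1470 (mod 5908).

1470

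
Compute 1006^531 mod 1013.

531 in binary is 1000010011, i.e. 531 = 512 + 16 + 2 + 1.
1006^1 ≡ 1006 (mod 1013)
1006^2 ≡ 1006^2 = 1012036 ≡ 49 (mod 1013)
1006^4 ≡ 49^2 = 2401 ≡ 375 (mod 1013)
1006^8 ≡ 375^2 = 140625 ≡ 831 (mod 1013)
1006^16 ≡ 831^2 = 690561 ≡ 708 (mod 1013)
1006^32 ≡ 708^2 = 501264 ≡ 842 (mod 1013)
1006^64 ≡ 842^2 = 708964 ≡ 877 (mod 1013)
1006^128 ≡ 877^2 = 769129 ≡ 262 (mod 1013)
1006^256 ≡ 262^2 = 68644 ≡ 773 (mod 1013)
1006^512 ≡ 773^2 = 597529 ≡ 872 (mod 1013)
1006^531 = 1006^512 * 1006^16 * 1006^2 * 1006^1 ≡ 872 * 708 * 49 * 1006 (mod 1013).
Accumulate the product:
872 * 708 = 617376 ≡ 459
459 * 49 = 22491 ≡ 205
205 * 1006 = 206230 ≡ 591

591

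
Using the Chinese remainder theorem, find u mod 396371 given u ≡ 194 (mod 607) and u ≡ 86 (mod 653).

607⁻¹ mod 653: 607·582 ≡ 1 (mod 653), so 607⁻¹ ≡ 582.
u = 194 + 607·((86 − 194)·582 mod 653) = 194 + 607·485 = 294589.

294589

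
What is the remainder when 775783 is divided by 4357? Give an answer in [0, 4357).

237

775783 = 178*4357 + 237, so 775783 ≡ 237 (mod 4357).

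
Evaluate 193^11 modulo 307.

27

11 in binary is 1011, i.e. 11 = 8 + 2 + 1.
193^1 ≡ 193 (mod 307)
193^2 ≡ 193^2 = 37249 ≡ 102 (mod 307)
193^4 ≡ 102^2 = 10404 ≡ 273 (mod 307)
193^8 ≡ 273^2 = 74529 ≡ 235 (mod 307)
193^11 = 193^8 * 193^2 * 193^1 ≡ 235 * 102 * 193 (mod 307).
Accumulate the product:
235 * 102 = 23970 ≡ 24
24 * 193 = 4632 ≡ 27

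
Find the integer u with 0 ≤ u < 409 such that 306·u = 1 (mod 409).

135

By the extended Euclidean algorithm:
409 = 1*306 + 103
306 = 2*103 + 100
103 = 1*100 + 3
100 = 33*3 + 1
3 = 3*1 + 0
gcd(306, 409) = 1, so the inverse exists.
Back-substitute for 1:
1 = 1*100 − 33*3
  = −33*103 + 34*100
  = 34*306 − 101*103
  = −101*409 + 135*306
So 306⁻¹ ≡ 135 (mod 409).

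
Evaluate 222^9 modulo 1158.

Using repeated squaring:
222^1 ≡ 222 (mod 1158)
222^2 ≡ 222^2 = 49284 ≡ 648 (mod 1158)
222^4 ≡ 648^2 = 419904 ≡ 708 (mod 1158)
222^8 ≡ 708^2 = 501264 ≡ 1008 (mod 1158)
222^9 = 222^8 · 222^1 ≡ 1008 · 222 (mod 1158).
1008 · 222 = 223776 ≡ 282 (mod 1158).

282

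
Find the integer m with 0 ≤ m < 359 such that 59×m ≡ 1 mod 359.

359 = 6*59 + 5
59 = 11*5 + 4
5 = 1*4 + 1
4 = 4*1 + 0
gcd(59, 359) = 1, so the inverse exists.
Back-substitute for 1:
1 = 1*5 − 1*4
  = −1*59 + 12*5
  = 12*359 − 73*59
So 59⁻¹ ≡ −73 ≡ 286 (mod 359).

286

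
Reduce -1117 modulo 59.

-1117 = -19*59 + 4, so -1117 ≡ 4 (mod 59).

4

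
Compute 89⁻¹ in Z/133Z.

3

Run the extended Euclidean algorithm:
133 = 1*89 + 44
89 = 2*44 + 1
44 = 44*1 + 0
gcd(89, 133) = 1, so the inverse exists.
Back-substitute for 1:
1 = 1*89 − 2*44
  = −2*133 + 3*89
So 89⁻¹ ≡ 3 (mod 133).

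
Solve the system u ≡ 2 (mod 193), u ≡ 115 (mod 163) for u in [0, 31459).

20653

193⁻¹ mod 163: 193·125 ≡ 1 (mod 163), so 193⁻¹ ≡ 125.
u = 2 + 193·((115 − 2)·125 mod 163) = 2 + 193·107 = 20653.
Check: 20653 mod 193 = 2, 20653 mod 163 = 115. ✓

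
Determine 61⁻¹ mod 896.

661

896 = 14*61 + 42
61 = 1*42 + 19
42 = 2*19 + 4
19 = 4*4 + 3
4 = 1*3 + 1
3 = 3*1 + 0
gcd(61, 896) = 1, so the inverse exists.
Back-substitute for 1:
1 = 1*4 − 1*3
  = −1*19 + 5*4
  = 5*42 − 11*19
  = −11*61 + 16*42
  = 16*896 − 235*61
So 61⁻¹ ≡ −235 ≡ 661 (mod 896).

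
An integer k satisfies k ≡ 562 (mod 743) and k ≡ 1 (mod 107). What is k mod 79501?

30282

743⁻¹ mod 107: 743×89 ≡ 1 (mod 107), so 743⁻¹ ≡ 89.
k = 562 + 743×((1 − 562)×89 mod 107) = 562 + 743×40 = 30282.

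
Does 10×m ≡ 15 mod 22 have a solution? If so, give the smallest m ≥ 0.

no solution

gcd(10, 22) = 2, and 2 does not divide 15.
So the congruence has no solution.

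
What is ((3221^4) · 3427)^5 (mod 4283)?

(3221)^4 ≡ 2064 (mod 4283)
2064 · 3427 = 7073328 ≡ 2095 (mod 4283)
(2095)^5 ≡ 1260 (mod 4283)

1260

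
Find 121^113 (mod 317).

291

121^1 ≡ 121 (mod 317)
121^2 ≡ 121^2 = 14641 ≡ 59 (mod 317)
121^4 ≡ 59^2 = 3481 ≡ 311 (mod 317)
121^8 ≡ 311^2 = 96721 ≡ 36 (mod 317)
121^16 ≡ 36^2 = 1296 ≡ 28 (mod 317)
121^32 ≡ 28^2 = 784 ≡ 150 (mod 317)
121^64 ≡ 150^2 = 22500 ≡ 310 (mod 317)
121^113 = 121^64 * 121^32 * 121^16 * 121^1 ≡ 310 * 150 * 28 * 121 (mod 317).
Accumulate the product:
310 * 150 = 46500 ≡ 218
218 * 28 = 6104 ≡ 81
81 * 121 = 9801 ≡ 291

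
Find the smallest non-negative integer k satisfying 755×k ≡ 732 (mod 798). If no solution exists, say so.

150

gcd(755, 798) = 1, so a unique solution mod 798 exists.
755⁻¹ ≡ 167 (mod 798).
k ≡ 167×732 ≡ 150 (mod 798).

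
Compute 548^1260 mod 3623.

3305

548^1 ≡ 548 (mod 3623)
548^2 ≡ 548^2 = 300304 ≡ 3218 (mod 3623)
548^4 ≡ 3218^2 = 10355524 ≡ 990 (mod 3623)
548^8 ≡ 990^2 = 980100 ≡ 1890 (mod 3623)
548^16 ≡ 1890^2 = 3572100 ≡ 3445 (mod 3623)
548^32 ≡ 3445^2 = 11868025 ≡ 2700 (mod 3623)
548^64 ≡ 2700^2 = 7290000 ≡ 524 (mod 3623)
548^128 ≡ 524^2 = 274576 ≡ 2851 (mod 3623)
548^256 ≡ 2851^2 = 8128201 ≡ 1812 (mod 3623)
548^512 ≡ 1812^2 = 3283344 ≡ 906 (mod 3623)
548^1024 ≡ 906^2 = 820836 ≡ 2038 (mod 3623)
548^1260 = 548^1024 × 548^128 × 548^64 × 548^32 × 548^8 × 548^4 ≡ 2038 × 2851 × 524 × 2700 × 1890 × 990 (mod 3623).
Accumulate the product:
2038 × 2851 = 5810338 ≡ 2669
2669 × 524 = 1398556 ≡ 78
78 × 2700 = 210600 ≡ 466
466 × 1890 = 880740 ≡ 351
351 × 990 = 347490 ≡ 3305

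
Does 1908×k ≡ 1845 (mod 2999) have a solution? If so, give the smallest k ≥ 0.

gcd(1908, 2999) = 1, so a unique solution mod 2999 exists.
1908⁻¹ ≡ 2397 (mod 2999).
k ≡ 2397×1845 ≡ 1939 (mod 2999).

1939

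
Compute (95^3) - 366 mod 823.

266

(95)^3 ≡ 632 (mod 823)
632 - 366 = 266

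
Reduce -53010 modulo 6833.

1654

-53010 = -8×6833 + 1654, so -53010 ≡ 1654 (mod 6833).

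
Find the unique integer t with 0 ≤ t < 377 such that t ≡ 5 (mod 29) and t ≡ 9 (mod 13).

295

29⁻¹ mod 13: 29×9 ≡ 1 (mod 13), so 29⁻¹ ≡ 9.
t = 5 + 29×((9 − 5)×9 mod 13) = 5 + 29×10 = 295.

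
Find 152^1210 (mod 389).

359

Compute successive squares:
1210 in binary is 10010111010, i.e. 1210 = 1024 + 128 + 32 + 16 + 8 + 2.
152^1 ≡ 152 (mod 389)
152^2 ≡ 152^2 = 23104 ≡ 153 (mod 389)
152^4 ≡ 153^2 = 23409 ≡ 69 (mod 389)
152^8 ≡ 69^2 = 4761 ≡ 93 (mod 389)
152^16 ≡ 93^2 = 8649 ≡ 91 (mod 389)
152^32 ≡ 91^2 = 8281 ≡ 112 (mod 389)
152^64 ≡ 112^2 = 12544 ≡ 96 (mod 389)
152^128 ≡ 96^2 = 9216 ≡ 269 (mod 389)
152^256 ≡ 269^2 = 72361 ≡ 7 (mod 389)
152^512 ≡ 7^2 = 49 (mod 389)
152^1024 ≡ 49^2 = 2401 ≡ 67 (mod 389)
152^1210 = 152^1024 × 152^128 × 152^32 × 152^16 × 152^8 × 152^2 ≡ 67 × 269 × 112 × 91 × 93 × 153 (mod 389).
Accumulate the product:
67 × 269 = 18023 ≡ 129
129 × 112 = 14448 ≡ 55
55 × 91 = 5005 ≡ 337
337 × 93 = 31341 ≡ 221
221 × 153 = 33813 ≡ 359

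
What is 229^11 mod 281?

11 in binary is 1011, i.e. 11 = 8 + 2 + 1.
229^1 ≡ 229 (mod 281)
229^2 ≡ 229^2 = 52441 ≡ 175 (mod 281)
229^4 ≡ 175^2 = 30625 ≡ 277 (mod 281)
229^8 ≡ 277^2 = 76729 ≡ 16 (mod 281)
229^11 = 229^8 × 229^2 × 229^1 ≡ 16 × 175 × 229 (mod 281).
Accumulate the product:
16 × 175 = 2800 ≡ 271
271 × 229 = 62059 ≡ 239

239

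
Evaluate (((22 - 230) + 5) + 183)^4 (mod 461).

22 - 230 = -208 ≡ 253 (mod 461)
253 + 5 = 258
258 + 183 = 441
(441)^4 ≡ 33 (mod 461)

33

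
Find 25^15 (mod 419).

15 in binary is 1111, i.e. 15 = 8 + 4 + 2 + 1.
25^1 ≡ 25 (mod 419)
25^2 ≡ 25^2 = 625 ≡ 206 (mod 419)
25^4 ≡ 206^2 = 42436 ≡ 117 (mod 419)
25^8 ≡ 117^2 = 13689 ≡ 281 (mod 419)
25^15 = 25^8 · 25^4 · 25^2 · 25^1 ≡ 281 · 117 · 206 · 25 (mod 419).
Accumulate the product:
281 · 117 = 32877 ≡ 195
195 · 206 = 40170 ≡ 365
365 · 25 = 9125 ≡ 326

326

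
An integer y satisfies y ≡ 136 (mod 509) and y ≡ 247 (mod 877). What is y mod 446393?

323860

509⁻¹ mod 877: 509*622 ≡ 1 (mod 877), so 509⁻¹ ≡ 622.
y = 136 + 509*((247 − 136)*622 mod 877) = 136 + 509*636 = 323860.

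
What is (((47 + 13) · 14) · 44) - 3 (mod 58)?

47 + 13 = 60 ≡ 2 (mod 58)
2 · 14 = 28
28 · 44 = 1232 ≡ 14 (mod 58)
14 - 3 = 11

11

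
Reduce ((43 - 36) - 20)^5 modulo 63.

43 - 36 = 7
7 - 20 = -13 ≡ 50 (mod 63)
(50)^5 ≡ 29 (mod 63)

29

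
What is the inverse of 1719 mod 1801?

593

1801 = 1·1719 + 82
1719 = 20·82 + 79
82 = 1·79 + 3
79 = 26·3 + 1
3 = 3·1 + 0
gcd(1719, 1801) = 1, so the inverse exists.
Back-substitute for 1:
1 = 1·79 − 26·3
  = −26·82 + 27·79
  = 27·1719 − 566·82
  = −566·1801 + 593·1719
So 1719⁻¹ ≡ 593 (mod 1801).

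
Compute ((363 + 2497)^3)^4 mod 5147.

363 + 2497 = 2860
(2860)^3 ≡ 565 (mod 5147)
(565)^4 ≡ 2027 (mod 5147)

2027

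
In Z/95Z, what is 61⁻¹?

81

95 = 1*61 + 34
61 = 1*34 + 27
34 = 1*27 + 7
27 = 3*7 + 6
7 = 1*6 + 1
6 = 6*1 + 0
gcd(61, 95) = 1, so the inverse exists.
Back-substitute for 1:
1 = 1*7 − 1*6
  = −1*27 + 4*7
  = 4*34 − 5*27
  = −5*61 + 9*34
  = 9*95 − 14*61
So 61⁻¹ ≡ −14 ≡ 81 (mod 95).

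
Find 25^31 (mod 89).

By square-and-multiply:
25^1 ≡ 25 (mod 89)
25^2 ≡ 25^2 = 625 ≡ 2 (mod 89)
25^4 ≡ 2^2 = 4 (mod 89)
25^8 ≡ 4^2 = 16 (mod 89)
25^16 ≡ 16^2 = 256 ≡ 78 (mod 89)
25^31 = 25^16 × 25^8 × 25^4 × 25^2 × 25^1 ≡ 78 × 16 × 4 × 2 × 25 (mod 89).
Accumulate the product:
78 × 16 = 1248 ≡ 2
2 × 4 = 8
8 × 2 = 16
16 × 25 = 400 ≡ 44

44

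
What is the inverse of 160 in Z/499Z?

315

499 = 3×160 + 19
160 = 8×19 + 8
19 = 2×8 + 3
8 = 2×3 + 2
3 = 1×2 + 1
2 = 2×1 + 0
gcd(160, 499) = 1, so the inverse exists.
Bézout: 1 = 59×499 − 184×160.
So 160⁻¹ ≡ −184 ≡ 315 (mod 499).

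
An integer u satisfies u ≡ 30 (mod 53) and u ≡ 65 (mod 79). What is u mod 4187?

53⁻¹ mod 79: 53·3 ≡ 1 (mod 79), so 53⁻¹ ≡ 3.
u = 30 + 53·((65 − 30)·3 mod 79) = 30 + 53·26 = 1408.

1408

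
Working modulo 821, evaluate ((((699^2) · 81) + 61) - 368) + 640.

709

(699)^2 ≡ 106 (mod 821)
106 · 81 = 8586 ≡ 376 (mod 821)
376 + 61 = 437
437 - 368 = 69
69 + 640 = 709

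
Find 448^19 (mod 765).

97

Compute successive squares:
19 in binary is 10011, i.e. 19 = 16 + 2 + 1.
448^1 ≡ 448 (mod 765)
448^2 ≡ 448^2 = 200704 ≡ 274 (mod 765)
448^4 ≡ 274^2 = 75076 ≡ 106 (mod 765)
448^8 ≡ 106^2 = 11236 ≡ 526 (mod 765)
448^16 ≡ 526^2 = 276676 ≡ 511 (mod 765)
448^19 = 448^16 × 448^2 × 448^1 ≡ 511 × 274 × 448 (mod 765).
Accumulate the product:
511 × 274 = 140014 ≡ 19
19 × 448 = 8512 ≡ 97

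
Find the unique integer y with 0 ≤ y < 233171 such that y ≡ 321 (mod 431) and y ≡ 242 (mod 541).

431⁻¹ mod 541: 431·300 ≡ 1 (mod 541), so 431⁻¹ ≡ 300.
y = 321 + 431·((242 − 321)·300 mod 541) = 321 + 431·104 = 45145.

45145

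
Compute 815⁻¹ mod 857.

Apply the Euclidean algorithm and back-substitute:
857 = 1×815 + 42
815 = 19×42 + 17
42 = 2×17 + 8
17 = 2×8 + 1
8 = 8×1 + 0
gcd(815, 857) = 1, so the inverse exists.
Bézout: 1 = −97×857 + 102×815.
So 815⁻¹ ≡ 102 (mod 857).

102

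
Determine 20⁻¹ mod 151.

68

Apply the Euclidean algorithm and back-substitute:
151 = 7·20 + 11
20 = 1·11 + 9
11 = 1·9 + 2
9 = 4·2 + 1
2 = 2·1 + 0
gcd(20, 151) = 1, so the inverse exists.
Back-substitute for 1:
1 = 1·9 − 4·2
  = −4·11 + 5·9
  = 5·20 − 9·11
  = −9·151 + 68·20
So 20⁻¹ ≡ 68 (mod 151).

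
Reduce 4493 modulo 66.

4493 = 68*66 + 5, so 4493 ≡ 5 (mod 66).

5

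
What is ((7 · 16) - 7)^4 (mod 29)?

7 · 16 = 112 ≡ 25 (mod 29)
25 - 7 = 18
(18)^4 ≡ 25 (mod 29)

25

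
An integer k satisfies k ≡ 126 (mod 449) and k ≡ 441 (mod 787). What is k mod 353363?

155480

449⁻¹ mod 787: 449×156 ≡ 1 (mod 787), so 449⁻¹ ≡ 156.
k = 126 + 449×((441 − 126)×156 mod 787) = 126 + 449×346 = 155480.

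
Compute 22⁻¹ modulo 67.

Run the extended Euclidean algorithm:
67 = 3·22 + 1
22 = 22·1 + 0
gcd(22, 67) = 1, so the inverse exists.
Back-substitute for 1:
1 = 1·67 − 3·22
So 22⁻¹ ≡ −3 ≡ 64 (mod 67).

64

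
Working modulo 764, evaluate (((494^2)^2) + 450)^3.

172

(494)^2 ≡ 320 (mod 764)
(320)^2 ≡ 24 (mod 764)
24 + 450 = 474
(474)^3 ≡ 172 (mod 764)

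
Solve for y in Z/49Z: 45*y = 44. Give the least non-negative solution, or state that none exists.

38

gcd(45, 49) = 1, so a unique solution mod 49 exists.
45⁻¹ ≡ 12 (mod 49).
y ≡ 12*44 ≡ 38 (mod 49).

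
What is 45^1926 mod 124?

101

1926 in binary is 11110000110, i.e. 1926 = 1024 + 512 + 256 + 128 + 4 + 2.
45^1 ≡ 45 (mod 124)
45^2 ≡ 45^2 = 2025 ≡ 41 (mod 124)
45^4 ≡ 41^2 = 1681 ≡ 69 (mod 124)
45^8 ≡ 69^2 = 4761 ≡ 49 (mod 124)
45^16 ≡ 49^2 = 2401 ≡ 45 (mod 124)
45^32 ≡ 45^2 = 2025 ≡ 41 (mod 124)
45^64 ≡ 41^2 = 1681 ≡ 69 (mod 124)
45^128 ≡ 69^2 = 4761 ≡ 49 (mod 124)
45^256 ≡ 49^2 = 2401 ≡ 45 (mod 124)
45^512 ≡ 45^2 = 2025 ≡ 41 (mod 124)
45^1024 ≡ 41^2 = 1681 ≡ 69 (mod 124)
45^1926 = 45^1024 · 45^512 · 45^256 · 45^128 · 45^4 · 45^2 ≡ 69 · 41 · 45 · 49 · 69 · 41 (mod 124).
Accumulate the product:
69 · 41 = 2829 ≡ 101
101 · 45 = 4545 ≡ 81
81 · 49 = 3969 ≡ 1
1 · 69 = 69
69 · 41 = 2829 ≡ 101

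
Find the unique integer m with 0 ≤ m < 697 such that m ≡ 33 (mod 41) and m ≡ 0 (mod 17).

238

41⁻¹ mod 17: 41×5 ≡ 1 (mod 17), so 41⁻¹ ≡ 5.
m = 33 + 41×((0 − 33)×5 mod 17) = 33 + 41×5 = 238.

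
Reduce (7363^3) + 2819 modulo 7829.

5777

(7363)^3 ≡ 2958 (mod 7829)
2958 + 2819 = 5777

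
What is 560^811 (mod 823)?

By square-and-multiply:
560^1 ≡ 560 (mod 823)
560^2 ≡ 560^2 = 313600 ≡ 37 (mod 823)
560^4 ≡ 37^2 = 1369 ≡ 546 (mod 823)
560^8 ≡ 546^2 = 298116 ≡ 190 (mod 823)
560^16 ≡ 190^2 = 36100 ≡ 711 (mod 823)
560^32 ≡ 711^2 = 505521 ≡ 199 (mod 823)
560^64 ≡ 199^2 = 39601 ≡ 97 (mod 823)
560^128 ≡ 97^2 = 9409 ≡ 356 (mod 823)
560^256 ≡ 356^2 = 126736 ≡ 817 (mod 823)
560^512 ≡ 817^2 = 667489 ≡ 36 (mod 823)
560^811 = 560^512 × 560^256 × 560^32 × 560^8 × 560^2 × 560^1 ≡ 36 × 817 × 199 × 190 × 37 × 560 (mod 823).
Accumulate the product:
36 × 817 = 29412 ≡ 607
607 × 199 = 120793 ≡ 635
635 × 190 = 120650 ≡ 492
492 × 37 = 18204 ≡ 98
98 × 560 = 54880 ≡ 562

562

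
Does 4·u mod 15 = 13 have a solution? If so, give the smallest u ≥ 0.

gcd(4, 15) = 1, so a unique solution mod 15 exists.
4⁻¹ ≡ 4 (mod 15).
u ≡ 4·13 ≡ 7 (mod 15).

7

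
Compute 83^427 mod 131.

72

Using repeated squaring:
83^1 ≡ 83 (mod 131)
83^2 ≡ 83^2 = 6889 ≡ 77 (mod 131)
83^4 ≡ 77^2 = 5929 ≡ 34 (mod 131)
83^8 ≡ 34^2 = 1156 ≡ 108 (mod 131)
83^16 ≡ 108^2 = 11664 ≡ 5 (mod 131)
83^32 ≡ 5^2 = 25 (mod 131)
83^64 ≡ 25^2 = 625 ≡ 101 (mod 131)
83^128 ≡ 101^2 = 10201 ≡ 114 (mod 131)
83^256 ≡ 114^2 = 12996 ≡ 27 (mod 131)
83^427 = 83^256 × 83^128 × 83^32 × 83^8 × 83^2 × 83^1 ≡ 27 × 114 × 25 × 108 × 77 × 83 (mod 131).
Accumulate the product:
27 × 114 = 3078 ≡ 65
65 × 25 = 1625 ≡ 53
53 × 108 = 5724 ≡ 91
91 × 77 = 7007 ≡ 64
64 × 83 = 5312 ≡ 72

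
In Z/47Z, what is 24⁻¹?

By the extended Euclidean algorithm:
47 = 1·24 + 23
24 = 1·23 + 1
23 = 23·1 + 0
gcd(24, 47) = 1, so the inverse exists.
Bézout: 1 = −1·47 + 2·24.
So 24⁻¹ ≡ 2 (mod 47).

2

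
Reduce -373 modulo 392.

-373 = -1*392 + 19, so -373 ≡ 19 (mod 392).

19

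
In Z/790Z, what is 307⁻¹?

Apply the Euclidean algorithm and back-substitute:
790 = 2·307 + 176
307 = 1·176 + 131
176 = 1·131 + 45
131 = 2·45 + 41
45 = 1·41 + 4
41 = 10·4 + 1
4 = 4·1 + 0
gcd(307, 790) = 1, so the inverse exists.
Bézout: 1 = −75·790 + 193·307.
So 307⁻¹ ≡ 193 (mod 790).

193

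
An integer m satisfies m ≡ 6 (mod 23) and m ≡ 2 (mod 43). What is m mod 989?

23⁻¹ mod 43: 23×15 ≡ 1 (mod 43), so 23⁻¹ ≡ 15.
m = 6 + 23×((2 − 6)×15 mod 43) = 6 + 23×26 = 604.

604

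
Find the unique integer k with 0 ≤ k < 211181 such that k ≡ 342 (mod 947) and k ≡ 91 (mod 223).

176484

947⁻¹ mod 223: 947*73 ≡ 1 (mod 223), so 947⁻¹ ≡ 73.
k = 342 + 947*((91 − 342)*73 mod 223) = 342 + 947*186 = 176484.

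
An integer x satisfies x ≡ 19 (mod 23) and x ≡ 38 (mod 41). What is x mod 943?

571

23⁻¹ mod 41: 23*25 ≡ 1 (mod 41), so 23⁻¹ ≡ 25.
x = 19 + 23*((38 − 19)*25 mod 41) = 19 + 23*24 = 571.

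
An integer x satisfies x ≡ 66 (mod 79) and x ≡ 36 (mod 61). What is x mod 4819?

79⁻¹ mod 61: 79·17 ≡ 1 (mod 61), so 79⁻¹ ≡ 17.
x = 66 + 79·((36 − 66)·17 mod 61) = 66 + 79·39 = 3147.
Check: 3147 mod 79 = 66, 3147 mod 61 = 36. ✓

3147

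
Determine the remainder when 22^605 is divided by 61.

47

By square-and-multiply:
22^1 ≡ 22 (mod 61)
22^2 ≡ 22^2 = 484 ≡ 57 (mod 61)
22^4 ≡ 57^2 = 3249 ≡ 16 (mod 61)
22^8 ≡ 16^2 = 256 ≡ 12 (mod 61)
22^16 ≡ 12^2 = 144 ≡ 22 (mod 61)
22^32 ≡ 22^2 = 484 ≡ 57 (mod 61)
22^64 ≡ 57^2 = 3249 ≡ 16 (mod 61)
22^128 ≡ 16^2 = 256 ≡ 12 (mod 61)
22^256 ≡ 12^2 = 144 ≡ 22 (mod 61)
22^512 ≡ 22^2 = 484 ≡ 57 (mod 61)
22^605 = 22^512 * 22^64 * 22^16 * 22^8 * 22^4 * 22^1 ≡ 57 * 16 * 22 * 12 * 16 * 22 (mod 61).
Accumulate the product:
57 * 16 = 912 ≡ 58
58 * 22 = 1276 ≡ 56
56 * 12 = 672 ≡ 1
1 * 16 = 16
16 * 22 = 352 ≡ 47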